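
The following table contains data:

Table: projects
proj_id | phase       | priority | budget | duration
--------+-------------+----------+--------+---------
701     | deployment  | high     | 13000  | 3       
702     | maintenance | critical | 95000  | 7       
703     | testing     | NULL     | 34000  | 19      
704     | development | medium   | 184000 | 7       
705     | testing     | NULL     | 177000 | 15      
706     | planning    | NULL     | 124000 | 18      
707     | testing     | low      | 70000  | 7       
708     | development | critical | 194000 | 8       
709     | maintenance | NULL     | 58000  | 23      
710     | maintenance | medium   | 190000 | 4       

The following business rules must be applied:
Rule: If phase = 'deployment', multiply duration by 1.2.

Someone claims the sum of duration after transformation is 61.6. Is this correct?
No, the correct result is 111.6.

Step 1: Calculate the correct sum after transformation
Step 2: Apply multiplier 1.2 to records where phase = 'deployment'
Step 3: Correct result = 111.6
Step 4: Claimed result = 61.6
Step 5: 111.6 ≠ 61.6
Conclusion: The claimed result is incorrect. The correct answer is 111.6.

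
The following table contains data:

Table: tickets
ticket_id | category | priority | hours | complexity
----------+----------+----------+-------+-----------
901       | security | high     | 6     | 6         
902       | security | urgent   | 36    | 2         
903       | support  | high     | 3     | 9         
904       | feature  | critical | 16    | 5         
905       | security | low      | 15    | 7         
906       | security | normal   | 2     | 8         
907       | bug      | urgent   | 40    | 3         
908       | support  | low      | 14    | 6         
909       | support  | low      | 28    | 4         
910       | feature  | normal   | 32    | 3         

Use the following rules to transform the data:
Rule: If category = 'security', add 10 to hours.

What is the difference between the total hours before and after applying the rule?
40

Step 1: Original sum of hours = 192
Step 2: 4 records have category = 'security'
Step 3: Each affected record changes by 10
Step 4: Total change = 4 × 10 = 40
Step 5: New sum = 192 + 40 = 232
Step 6: Difference = |232 - 192| = 40
        (Sum increased by 40)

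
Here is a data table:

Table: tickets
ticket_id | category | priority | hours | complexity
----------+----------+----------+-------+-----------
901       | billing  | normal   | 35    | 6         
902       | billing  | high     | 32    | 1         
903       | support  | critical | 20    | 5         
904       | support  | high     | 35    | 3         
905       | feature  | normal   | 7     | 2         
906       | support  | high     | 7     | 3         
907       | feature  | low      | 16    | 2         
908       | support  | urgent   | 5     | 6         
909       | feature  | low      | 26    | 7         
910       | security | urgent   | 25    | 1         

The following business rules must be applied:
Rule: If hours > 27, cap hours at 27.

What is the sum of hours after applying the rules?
187

Step 1: 3 records have hours > 27
Step 2: These records originally summed to 102
Step 3: After capping: 3 × 27 = 81
Step 4: Unaffected records sum: 106
Step 5: Final sum = 81 + 106 = 187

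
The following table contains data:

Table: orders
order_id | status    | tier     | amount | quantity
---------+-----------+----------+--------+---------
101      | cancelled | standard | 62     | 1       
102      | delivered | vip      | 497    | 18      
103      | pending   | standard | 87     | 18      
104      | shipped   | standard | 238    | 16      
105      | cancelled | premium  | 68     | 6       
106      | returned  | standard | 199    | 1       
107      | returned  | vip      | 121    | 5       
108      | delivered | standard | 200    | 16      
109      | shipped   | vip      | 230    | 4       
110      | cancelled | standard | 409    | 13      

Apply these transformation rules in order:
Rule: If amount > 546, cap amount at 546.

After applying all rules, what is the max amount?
497

Step 1: Original maximum amount = 497
Step 2: Check cap of 546 against maximum
Step 3: No records exceed the cap (max 497 <= cap 546), so no capping applies
Step 4: Maximum after transformation = 497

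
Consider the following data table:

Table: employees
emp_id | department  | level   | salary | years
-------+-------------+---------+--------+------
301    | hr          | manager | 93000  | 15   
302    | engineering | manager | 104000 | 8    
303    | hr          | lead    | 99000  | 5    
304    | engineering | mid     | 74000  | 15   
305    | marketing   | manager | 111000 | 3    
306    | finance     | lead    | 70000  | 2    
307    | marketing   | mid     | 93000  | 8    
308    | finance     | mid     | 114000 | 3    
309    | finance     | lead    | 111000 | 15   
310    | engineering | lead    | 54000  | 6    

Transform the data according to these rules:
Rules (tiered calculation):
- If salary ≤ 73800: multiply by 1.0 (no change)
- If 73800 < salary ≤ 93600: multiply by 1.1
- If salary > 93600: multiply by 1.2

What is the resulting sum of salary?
1056800.0

Step 1: Tier 1 (salary ≤ 73800): 2 records, sum = 124000 × 1.0 = 124000.0
Step 2: Tier 2 (73800 < salary ≤ 93600): 3 records, sum = 260000 × 1.1 = 286000.0
Step 3: Tier 3 (salary > 93600): 5 records, sum = 539000 × 1.2 = 646800.0
Step 4: Final sum = 124000.0 + 286000.0 + 646800.0 = 1056800.0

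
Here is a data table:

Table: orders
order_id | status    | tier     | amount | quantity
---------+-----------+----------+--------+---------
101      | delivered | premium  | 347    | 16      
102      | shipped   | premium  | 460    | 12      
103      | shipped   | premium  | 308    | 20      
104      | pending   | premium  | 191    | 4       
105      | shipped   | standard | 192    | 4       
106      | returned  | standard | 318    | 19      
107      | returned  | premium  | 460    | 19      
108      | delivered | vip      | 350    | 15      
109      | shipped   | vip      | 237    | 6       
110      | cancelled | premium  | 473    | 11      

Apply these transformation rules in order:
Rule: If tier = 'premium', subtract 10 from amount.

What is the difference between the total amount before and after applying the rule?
60

Step 1: Original sum of amount = 3336
Step 2: 6 records have tier = 'premium'
Step 3: Each affected record changes by -10
Step 4: Total change = 6 × -10 = -60
Step 5: New sum = 3336 + -60 = 3276
Step 6: Difference = |3276 - 3336| = 60
        (Sum decreased by 60)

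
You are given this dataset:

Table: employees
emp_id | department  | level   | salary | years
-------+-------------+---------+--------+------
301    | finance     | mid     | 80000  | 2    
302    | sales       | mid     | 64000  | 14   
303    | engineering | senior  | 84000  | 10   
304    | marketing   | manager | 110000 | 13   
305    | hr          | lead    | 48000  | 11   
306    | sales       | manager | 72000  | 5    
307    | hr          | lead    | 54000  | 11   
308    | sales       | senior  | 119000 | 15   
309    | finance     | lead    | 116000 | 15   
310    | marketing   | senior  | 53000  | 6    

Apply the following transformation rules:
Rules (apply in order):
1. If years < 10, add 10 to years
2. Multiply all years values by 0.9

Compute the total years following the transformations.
118.8

Step 1: Apply Rule 1 - Add 10 to records with years < 10
  - 3 records affected: 13 + (3 × 10) = 43
  - Unaffected records: 89
  - Sum after Rule 1: 132
Step 2: Apply Rule 2 - Multiply all by 0.9
  - 132 × 0.9 = 118.8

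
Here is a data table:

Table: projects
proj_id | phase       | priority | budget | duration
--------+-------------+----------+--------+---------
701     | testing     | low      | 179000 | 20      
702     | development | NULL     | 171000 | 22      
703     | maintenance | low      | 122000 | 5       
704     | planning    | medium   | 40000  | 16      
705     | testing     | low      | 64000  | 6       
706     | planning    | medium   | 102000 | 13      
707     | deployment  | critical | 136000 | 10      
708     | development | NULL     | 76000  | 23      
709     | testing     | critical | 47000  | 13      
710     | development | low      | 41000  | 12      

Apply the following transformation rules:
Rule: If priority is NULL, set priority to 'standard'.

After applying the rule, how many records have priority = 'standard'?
2

Step 1: Count records where priority IS NULL
Step 2: Found 2 records with NULL priority
Step 3: These records will have priority set to 'standard'
Step 4: Records already having priority = 'standard': 0
Step 5: Answer: 2 + 0 = 2 records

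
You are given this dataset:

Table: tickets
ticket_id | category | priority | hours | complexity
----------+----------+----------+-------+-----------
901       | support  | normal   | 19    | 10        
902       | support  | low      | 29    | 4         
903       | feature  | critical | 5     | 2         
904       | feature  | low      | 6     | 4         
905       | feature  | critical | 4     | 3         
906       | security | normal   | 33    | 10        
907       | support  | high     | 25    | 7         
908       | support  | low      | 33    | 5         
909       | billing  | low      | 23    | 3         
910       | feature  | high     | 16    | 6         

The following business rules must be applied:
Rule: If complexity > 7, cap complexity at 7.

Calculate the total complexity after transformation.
48

Step 1: 2 records have complexity > 7
Step 2: These records originally summed to 20
Step 3: After capping: 2 × 7 = 14
Step 4: Unaffected records sum: 34
Step 5: Final sum = 14 + 34 = 48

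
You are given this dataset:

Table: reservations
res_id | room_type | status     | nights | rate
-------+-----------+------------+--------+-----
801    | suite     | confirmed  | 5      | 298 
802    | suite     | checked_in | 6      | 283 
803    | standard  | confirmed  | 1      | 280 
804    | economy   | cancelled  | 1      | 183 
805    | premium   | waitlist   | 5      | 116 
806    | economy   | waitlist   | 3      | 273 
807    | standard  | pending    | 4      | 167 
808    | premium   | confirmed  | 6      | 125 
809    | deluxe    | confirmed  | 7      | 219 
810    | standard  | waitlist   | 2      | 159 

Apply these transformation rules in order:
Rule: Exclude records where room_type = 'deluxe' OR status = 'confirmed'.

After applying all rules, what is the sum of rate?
1181

Step 1: Find records where room_type = 'deluxe' OR status = 'confirmed'
Step 2: 4 records match, summing to 922
Step 3: Original sum: 2103
Step 4: Remaining sum = 2103 - 922 = 1181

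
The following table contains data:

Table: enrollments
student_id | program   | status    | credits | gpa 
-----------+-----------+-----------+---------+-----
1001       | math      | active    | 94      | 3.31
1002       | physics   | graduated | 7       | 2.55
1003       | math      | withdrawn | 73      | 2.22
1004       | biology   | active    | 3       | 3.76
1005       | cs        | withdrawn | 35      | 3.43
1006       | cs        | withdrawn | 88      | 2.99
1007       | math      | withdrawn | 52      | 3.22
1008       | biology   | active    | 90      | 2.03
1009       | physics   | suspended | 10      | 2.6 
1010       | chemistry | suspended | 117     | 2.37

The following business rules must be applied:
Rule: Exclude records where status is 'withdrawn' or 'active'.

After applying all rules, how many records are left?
3

Step 1: Count records to exclude
  - 4 (withdrawn) + 3 (active) = 7 records
Step 2: Total records: 10
Step 3: Remaining = 10 - 7 = 3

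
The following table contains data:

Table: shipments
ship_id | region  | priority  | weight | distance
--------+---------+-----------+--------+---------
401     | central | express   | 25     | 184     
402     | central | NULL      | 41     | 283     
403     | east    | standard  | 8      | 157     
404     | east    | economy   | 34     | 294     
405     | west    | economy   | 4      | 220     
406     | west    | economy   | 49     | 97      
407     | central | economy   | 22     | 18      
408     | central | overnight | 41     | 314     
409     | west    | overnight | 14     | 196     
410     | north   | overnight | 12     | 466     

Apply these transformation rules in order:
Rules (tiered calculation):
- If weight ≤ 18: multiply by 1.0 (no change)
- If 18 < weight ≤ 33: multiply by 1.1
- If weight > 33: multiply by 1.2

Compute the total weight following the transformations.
287.7

Step 1: Tier 1 (weight ≤ 18): 4 records, sum = 38 × 1.0 = 38.0
Step 2: Tier 2 (18 < weight ≤ 33): 2 records, sum = 47 × 1.1 = 51.7
Step 3: Tier 3 (weight > 33): 4 records, sum = 165 × 1.2 = 198.0
Step 4: Final sum = 38.0 + 51.7 + 198.0 = 287.7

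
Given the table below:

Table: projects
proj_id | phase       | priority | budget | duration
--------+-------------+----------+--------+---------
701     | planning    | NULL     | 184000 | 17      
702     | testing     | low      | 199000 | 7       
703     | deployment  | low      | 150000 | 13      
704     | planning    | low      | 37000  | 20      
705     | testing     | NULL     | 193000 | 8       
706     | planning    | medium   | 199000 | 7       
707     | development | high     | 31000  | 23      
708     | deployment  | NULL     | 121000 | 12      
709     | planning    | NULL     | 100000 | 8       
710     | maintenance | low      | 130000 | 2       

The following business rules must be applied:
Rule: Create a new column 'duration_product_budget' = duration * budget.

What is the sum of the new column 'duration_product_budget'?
13373000

Step 1: For each record, compute duration * budget
Example calculations:
  17 * 184000 = 3128000
  7 * 199000 = 1393000
  13 * 150000 = 1950000
  ...
Step 2: Sum all derived values
Step 3: Total = 13373000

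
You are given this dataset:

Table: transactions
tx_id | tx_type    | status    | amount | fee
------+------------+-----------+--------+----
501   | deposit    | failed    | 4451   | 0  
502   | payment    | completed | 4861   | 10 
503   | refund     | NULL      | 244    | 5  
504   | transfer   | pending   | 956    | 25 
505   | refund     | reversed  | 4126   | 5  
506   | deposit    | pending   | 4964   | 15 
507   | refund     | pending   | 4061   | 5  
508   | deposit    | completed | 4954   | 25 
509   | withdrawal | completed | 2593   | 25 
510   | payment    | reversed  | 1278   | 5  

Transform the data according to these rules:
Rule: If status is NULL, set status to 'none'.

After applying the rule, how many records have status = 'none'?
1

Step 1: Count records where status IS NULL
Step 2: Found 1 records with NULL status
Step 3: These records will have status set to 'none'
Step 4: Records already having status = 'none': 0
Step 5: Answer: 1 + 0 = 1 records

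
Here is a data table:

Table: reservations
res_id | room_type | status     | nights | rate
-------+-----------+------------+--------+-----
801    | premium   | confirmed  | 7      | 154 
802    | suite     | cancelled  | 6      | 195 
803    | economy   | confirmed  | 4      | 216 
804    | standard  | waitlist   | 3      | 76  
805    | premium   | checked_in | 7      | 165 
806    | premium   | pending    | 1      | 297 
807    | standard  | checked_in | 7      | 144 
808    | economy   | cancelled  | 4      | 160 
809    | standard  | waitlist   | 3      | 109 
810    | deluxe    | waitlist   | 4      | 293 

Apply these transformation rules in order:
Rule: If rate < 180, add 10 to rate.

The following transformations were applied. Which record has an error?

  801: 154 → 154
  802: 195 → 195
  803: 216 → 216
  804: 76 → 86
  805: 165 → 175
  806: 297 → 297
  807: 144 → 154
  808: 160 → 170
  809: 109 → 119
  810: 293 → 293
Record 801 has an error. The correct transformed value should be 164, not 154.

Step 1: Check each record against the rule
Step 2: Record 801 has rate = 154
Step 3: Since 154 < 180, the bonus should have been applied
Step 4: Correct value = 164, but claimed value = 154
Conclusion: Record 801 has the error.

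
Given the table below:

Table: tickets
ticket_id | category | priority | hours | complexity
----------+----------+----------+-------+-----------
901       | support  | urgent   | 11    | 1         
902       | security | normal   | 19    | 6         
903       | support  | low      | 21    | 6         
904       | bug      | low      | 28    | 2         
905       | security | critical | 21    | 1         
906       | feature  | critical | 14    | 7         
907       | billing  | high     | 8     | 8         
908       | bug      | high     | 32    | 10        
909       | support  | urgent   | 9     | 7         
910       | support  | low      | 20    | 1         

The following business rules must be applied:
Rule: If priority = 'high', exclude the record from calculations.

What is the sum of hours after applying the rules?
143

Step 1: Identify records where priority = 'high'
Step 2: The excluded records sum to 40
Step 3: Original total hours = 183
Step 4: Remaining total = 183 - 40 = 143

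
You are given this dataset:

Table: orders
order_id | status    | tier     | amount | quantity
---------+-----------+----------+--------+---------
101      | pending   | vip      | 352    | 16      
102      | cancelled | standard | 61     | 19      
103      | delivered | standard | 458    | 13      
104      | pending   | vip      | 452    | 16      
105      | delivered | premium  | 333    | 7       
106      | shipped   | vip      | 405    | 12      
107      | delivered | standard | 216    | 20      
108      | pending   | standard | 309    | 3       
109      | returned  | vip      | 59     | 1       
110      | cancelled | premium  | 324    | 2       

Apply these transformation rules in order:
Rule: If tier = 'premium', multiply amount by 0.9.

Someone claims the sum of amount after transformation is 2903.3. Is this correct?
Yes, the result is correct.

Step 1: Calculate the correct sum after transformation
Step 2: Apply multiplier 0.9 to records where tier = 'premium'
Step 3: Correct result = 2903.3
Step 4: Claimed result = 2903.3
Step 5: 2903.3 = 2903.3 ✓
Conclusion: The claimed result is correct.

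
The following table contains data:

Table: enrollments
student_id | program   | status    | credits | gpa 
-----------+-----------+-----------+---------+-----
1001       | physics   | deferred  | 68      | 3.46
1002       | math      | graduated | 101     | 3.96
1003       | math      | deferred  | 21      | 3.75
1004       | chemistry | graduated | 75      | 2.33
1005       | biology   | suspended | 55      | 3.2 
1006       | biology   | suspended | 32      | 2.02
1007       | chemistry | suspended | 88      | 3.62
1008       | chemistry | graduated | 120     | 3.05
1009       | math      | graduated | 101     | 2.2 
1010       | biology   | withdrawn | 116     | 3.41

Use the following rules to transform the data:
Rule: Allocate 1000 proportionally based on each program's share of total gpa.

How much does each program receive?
biology: 278.39, chemistry: 290.32, math: 319.68, physics: 111.61

Step 1: Calculate total gpa = 31.0
Step 2: Calculate each program's proportion:
  biology: 8.63/31.0 = 27.84% → 278.39
  chemistry: 9.0/31.0 = 29.03% → 290.32
  math: 9.91/31.0 = 31.97% → 319.68
  physics: 3.46/31.0 = 11.16% → 111.61
Step 3: Verify: sum of allocations ≈ 1000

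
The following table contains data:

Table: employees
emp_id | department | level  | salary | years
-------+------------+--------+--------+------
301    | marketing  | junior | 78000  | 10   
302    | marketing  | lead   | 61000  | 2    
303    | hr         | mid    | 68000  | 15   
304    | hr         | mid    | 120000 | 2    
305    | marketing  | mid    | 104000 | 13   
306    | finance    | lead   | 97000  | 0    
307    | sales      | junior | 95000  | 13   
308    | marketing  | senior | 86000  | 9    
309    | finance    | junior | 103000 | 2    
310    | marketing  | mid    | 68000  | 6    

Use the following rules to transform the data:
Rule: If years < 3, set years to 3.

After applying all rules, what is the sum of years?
78

Step 1: 4 records have years < 3
Step 2: These records originally summed to 6
Step 3: After setting to minimum: 4 × 3 = 12
Step 4: Unaffected records sum: 66
Step 5: Final sum = 12 + 66 = 78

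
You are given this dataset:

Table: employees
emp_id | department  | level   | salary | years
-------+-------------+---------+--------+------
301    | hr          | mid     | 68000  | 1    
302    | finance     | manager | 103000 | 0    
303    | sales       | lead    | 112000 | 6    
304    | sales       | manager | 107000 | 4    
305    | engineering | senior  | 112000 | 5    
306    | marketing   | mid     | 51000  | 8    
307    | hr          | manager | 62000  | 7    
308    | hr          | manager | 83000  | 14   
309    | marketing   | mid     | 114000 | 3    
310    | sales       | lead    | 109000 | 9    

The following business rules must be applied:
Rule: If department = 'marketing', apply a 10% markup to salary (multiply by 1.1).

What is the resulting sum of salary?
937500.0

Step 1: Records with department = 'marketing' have total salary = 165000
Step 2: Apply multiplier: 165000 × 1.1 = 181500.0
Step 3: Other records total: 756000
Step 4: Final sum = 181500.0 + 756000 = 937500.0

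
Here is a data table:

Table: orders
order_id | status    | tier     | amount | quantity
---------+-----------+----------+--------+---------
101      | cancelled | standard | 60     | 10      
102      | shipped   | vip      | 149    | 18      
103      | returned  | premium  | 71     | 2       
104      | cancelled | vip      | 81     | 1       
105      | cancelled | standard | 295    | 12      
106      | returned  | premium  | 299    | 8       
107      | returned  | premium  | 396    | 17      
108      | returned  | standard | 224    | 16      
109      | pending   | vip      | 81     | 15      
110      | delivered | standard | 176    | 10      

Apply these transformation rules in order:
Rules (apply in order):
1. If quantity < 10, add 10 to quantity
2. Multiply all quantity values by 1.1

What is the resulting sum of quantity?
152.9

Step 1: Apply Rule 1 - Add 10 to records with quantity < 10
  - 3 records affected: 11 + (3 × 10) = 41
  - Unaffected records: 98
  - Sum after Rule 1: 139
Step 2: Apply Rule 2 - Multiply all by 1.1
  - 139 × 1.1 = 152.9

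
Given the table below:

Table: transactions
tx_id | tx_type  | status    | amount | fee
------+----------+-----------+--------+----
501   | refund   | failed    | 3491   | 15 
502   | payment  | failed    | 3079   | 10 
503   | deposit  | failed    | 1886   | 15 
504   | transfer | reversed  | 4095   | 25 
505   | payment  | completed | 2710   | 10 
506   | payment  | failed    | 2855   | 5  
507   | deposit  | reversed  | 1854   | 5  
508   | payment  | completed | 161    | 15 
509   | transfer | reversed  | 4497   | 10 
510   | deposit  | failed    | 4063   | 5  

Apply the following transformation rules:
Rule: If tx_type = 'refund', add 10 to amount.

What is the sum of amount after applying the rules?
28701

Step 1: Count records where tx_type = 'refund': 1
Step 2: Total bonus added: 1 × 10 = 10
Step 3: Original sum of amount: 28691
Step 4: Final sum = 28691 + 10 = 28701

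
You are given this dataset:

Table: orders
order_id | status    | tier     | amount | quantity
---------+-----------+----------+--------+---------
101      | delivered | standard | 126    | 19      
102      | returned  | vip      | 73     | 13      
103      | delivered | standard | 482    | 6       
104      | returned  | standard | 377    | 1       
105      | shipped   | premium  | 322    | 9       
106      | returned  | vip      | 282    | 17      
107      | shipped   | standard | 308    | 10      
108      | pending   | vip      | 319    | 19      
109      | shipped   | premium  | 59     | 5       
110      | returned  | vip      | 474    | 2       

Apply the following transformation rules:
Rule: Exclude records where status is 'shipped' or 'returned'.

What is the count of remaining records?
3

Step 1: Count records to exclude
  - 3 (shipped) + 4 (returned) = 7 records
Step 2: Total records: 10
Step 3: Remaining = 10 - 7 = 3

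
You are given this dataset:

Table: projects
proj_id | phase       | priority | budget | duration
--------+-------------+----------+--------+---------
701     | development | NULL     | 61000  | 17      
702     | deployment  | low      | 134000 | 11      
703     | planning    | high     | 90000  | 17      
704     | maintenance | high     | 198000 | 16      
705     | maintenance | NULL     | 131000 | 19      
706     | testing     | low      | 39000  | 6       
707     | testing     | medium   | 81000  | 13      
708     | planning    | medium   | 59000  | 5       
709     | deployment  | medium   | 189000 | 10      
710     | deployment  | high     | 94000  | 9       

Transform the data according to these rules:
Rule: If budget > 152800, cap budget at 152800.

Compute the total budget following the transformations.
994600

Step 1: 2 records have budget > 152800
Step 2: These records originally summed to 387000
Step 3: After capping: 2 × 152800 = 305600
Step 4: Unaffected records sum: 689000
Step 5: Final sum = 305600 + 689000 = 994600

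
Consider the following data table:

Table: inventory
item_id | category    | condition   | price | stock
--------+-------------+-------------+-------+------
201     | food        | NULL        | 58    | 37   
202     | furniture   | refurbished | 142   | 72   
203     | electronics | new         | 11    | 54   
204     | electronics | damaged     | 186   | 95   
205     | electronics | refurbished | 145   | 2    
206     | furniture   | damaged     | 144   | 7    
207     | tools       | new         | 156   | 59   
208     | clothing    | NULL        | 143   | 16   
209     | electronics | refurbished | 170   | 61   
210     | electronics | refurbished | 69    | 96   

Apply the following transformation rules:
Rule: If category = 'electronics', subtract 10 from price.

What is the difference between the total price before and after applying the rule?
50

Step 1: Original sum of price = 1224
Step 2: 5 records have category = 'electronics'
Step 3: Each affected record changes by -10
Step 4: Total change = 5 × -10 = -50
Step 5: New sum = 1224 + -50 = 1174
Step 6: Difference = |1174 - 1224| = 50
        (Sum decreased by 50)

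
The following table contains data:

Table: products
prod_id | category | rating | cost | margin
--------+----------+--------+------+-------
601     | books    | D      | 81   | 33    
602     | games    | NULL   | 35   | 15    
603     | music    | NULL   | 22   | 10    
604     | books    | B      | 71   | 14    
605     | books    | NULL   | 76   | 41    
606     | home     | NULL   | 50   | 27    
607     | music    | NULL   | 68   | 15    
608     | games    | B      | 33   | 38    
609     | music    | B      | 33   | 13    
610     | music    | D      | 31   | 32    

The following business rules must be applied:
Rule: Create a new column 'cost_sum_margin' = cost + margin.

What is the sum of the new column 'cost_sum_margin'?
738

Step 1: For each record, compute cost + margin
Example calculations:
  81 + 33 = 114
  35 + 15 = 50
  22 + 10 = 32
  ...
Step 2: Sum all derived values
Step 3: Total = 738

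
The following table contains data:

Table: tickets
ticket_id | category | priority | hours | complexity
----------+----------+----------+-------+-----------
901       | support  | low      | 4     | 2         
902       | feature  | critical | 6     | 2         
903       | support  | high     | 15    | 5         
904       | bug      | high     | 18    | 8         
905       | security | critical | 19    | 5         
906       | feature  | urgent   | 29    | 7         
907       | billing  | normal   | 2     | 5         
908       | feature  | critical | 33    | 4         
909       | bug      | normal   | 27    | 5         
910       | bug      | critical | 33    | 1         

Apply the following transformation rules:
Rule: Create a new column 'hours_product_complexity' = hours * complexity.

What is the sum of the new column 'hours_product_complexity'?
847

Step 1: For each record, compute hours * complexity
Example calculations:
  4 * 2 = 8
  6 * 2 = 12
  15 * 5 = 75
  ...
Step 2: Sum all derived values
Step 3: Total = 847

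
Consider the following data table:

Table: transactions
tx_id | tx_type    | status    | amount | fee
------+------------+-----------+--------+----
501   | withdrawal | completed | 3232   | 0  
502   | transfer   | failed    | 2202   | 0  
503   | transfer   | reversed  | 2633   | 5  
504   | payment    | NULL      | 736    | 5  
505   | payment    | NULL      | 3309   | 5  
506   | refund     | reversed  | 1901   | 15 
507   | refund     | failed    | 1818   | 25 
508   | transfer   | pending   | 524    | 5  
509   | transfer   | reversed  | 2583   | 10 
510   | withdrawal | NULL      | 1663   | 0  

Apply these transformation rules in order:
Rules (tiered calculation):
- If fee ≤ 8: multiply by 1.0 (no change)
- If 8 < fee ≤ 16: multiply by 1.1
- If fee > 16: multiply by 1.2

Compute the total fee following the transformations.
77.5

Step 1: Tier 1 (fee ≤ 8): 7 records, sum = 20 × 1.0 = 20.0
Step 2: Tier 2 (8 < fee ≤ 16): 2 records, sum = 25 × 1.1 = 27.5
Step 3: Tier 3 (fee > 16): 1 records, sum = 25 × 1.2 = 30.0
Step 4: Final sum = 20.0 + 27.5 + 30.0 = 77.5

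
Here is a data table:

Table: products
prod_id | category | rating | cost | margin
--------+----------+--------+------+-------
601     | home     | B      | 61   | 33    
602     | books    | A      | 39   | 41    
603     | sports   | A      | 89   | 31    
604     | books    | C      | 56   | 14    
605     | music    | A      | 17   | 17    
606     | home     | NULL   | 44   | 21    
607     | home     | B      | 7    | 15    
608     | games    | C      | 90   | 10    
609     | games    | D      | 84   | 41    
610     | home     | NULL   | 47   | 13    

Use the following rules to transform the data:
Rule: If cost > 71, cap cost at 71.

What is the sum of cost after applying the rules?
484

Step 1: 3 records have cost > 71
Step 2: These records originally summed to 263
Step 3: After capping: 3 × 71 = 213
Step 4: Unaffected records sum: 271
Step 5: Final sum = 213 + 271 = 484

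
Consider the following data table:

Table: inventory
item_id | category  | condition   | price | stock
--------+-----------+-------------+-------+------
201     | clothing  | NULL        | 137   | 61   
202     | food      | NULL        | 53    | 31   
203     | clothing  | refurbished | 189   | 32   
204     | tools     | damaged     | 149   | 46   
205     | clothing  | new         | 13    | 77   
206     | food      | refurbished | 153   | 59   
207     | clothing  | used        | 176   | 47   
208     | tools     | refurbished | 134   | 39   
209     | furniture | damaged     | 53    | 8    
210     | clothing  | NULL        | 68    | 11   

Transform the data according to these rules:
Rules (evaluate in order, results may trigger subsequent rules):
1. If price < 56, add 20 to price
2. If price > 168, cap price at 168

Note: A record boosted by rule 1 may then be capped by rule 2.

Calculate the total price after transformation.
1156

Step 1: Apply rule 1 to records with price < 56
  - 3 records get bonus of 20
  - Of these, 0 records then exceed 168 and get capped
Step 2: Apply rule 2 to records with price > 168
  - 2 records (original) are capped
Step 3: Calculate final sum = 1156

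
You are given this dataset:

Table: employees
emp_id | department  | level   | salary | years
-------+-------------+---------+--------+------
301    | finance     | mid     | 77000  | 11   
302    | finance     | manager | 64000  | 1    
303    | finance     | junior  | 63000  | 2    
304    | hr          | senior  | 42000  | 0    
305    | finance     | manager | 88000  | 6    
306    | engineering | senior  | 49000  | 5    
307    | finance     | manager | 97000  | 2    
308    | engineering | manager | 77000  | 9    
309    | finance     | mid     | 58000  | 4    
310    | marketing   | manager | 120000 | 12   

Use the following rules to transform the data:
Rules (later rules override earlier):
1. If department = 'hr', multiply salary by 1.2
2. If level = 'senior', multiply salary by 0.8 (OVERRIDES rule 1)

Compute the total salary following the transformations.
716800.0

Step 1: Rule 2 takes priority for records with level = 'senior'
  - 2 records: 91000 × 0.8 = 72800.0
Step 2: Rule 1 applies to remaining records with department = 'hr'
  - 0 records: 0 × 1.2 = 0.0
Step 3: Other records unchanged: 644000
Step 4: Final sum = 72800.0 + 0.0 + 644000 = 716800.0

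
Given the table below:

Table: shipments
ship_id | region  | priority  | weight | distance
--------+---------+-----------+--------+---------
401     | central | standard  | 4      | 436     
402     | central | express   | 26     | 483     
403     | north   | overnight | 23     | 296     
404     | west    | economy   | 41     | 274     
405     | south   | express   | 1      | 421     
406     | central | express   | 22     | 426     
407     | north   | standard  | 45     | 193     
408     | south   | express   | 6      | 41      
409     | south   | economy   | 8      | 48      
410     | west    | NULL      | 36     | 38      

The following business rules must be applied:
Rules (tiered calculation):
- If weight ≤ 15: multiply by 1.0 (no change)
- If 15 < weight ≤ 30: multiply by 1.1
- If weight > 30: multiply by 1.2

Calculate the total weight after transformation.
243.5

Step 1: Tier 1 (weight ≤ 15): 4 records, sum = 19 × 1.0 = 19.0
Step 2: Tier 2 (15 < weight ≤ 30): 3 records, sum = 71 × 1.1 = 78.1
Step 3: Tier 3 (weight > 30): 3 records, sum = 122 × 1.2 = 146.4
Step 4: Final sum = 19.0 + 78.1 + 146.4 = 243.5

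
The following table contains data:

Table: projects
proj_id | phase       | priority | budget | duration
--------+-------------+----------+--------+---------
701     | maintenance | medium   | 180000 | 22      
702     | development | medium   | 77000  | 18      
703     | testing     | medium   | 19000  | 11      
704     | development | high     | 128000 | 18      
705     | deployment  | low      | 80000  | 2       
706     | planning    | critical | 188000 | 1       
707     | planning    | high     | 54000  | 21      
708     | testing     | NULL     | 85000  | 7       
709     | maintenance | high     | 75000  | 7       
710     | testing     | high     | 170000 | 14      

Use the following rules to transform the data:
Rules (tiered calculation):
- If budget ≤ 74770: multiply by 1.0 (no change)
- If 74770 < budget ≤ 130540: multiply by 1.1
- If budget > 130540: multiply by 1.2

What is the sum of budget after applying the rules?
1208100.0

Step 1: Tier 1 (budget ≤ 74770): 2 records, sum = 73000 × 1.0 = 73000.0
Step 2: Tier 2 (74770 < budget ≤ 130540): 5 records, sum = 445000 × 1.1 = 489500.0
Step 3: Tier 3 (budget > 130540): 3 records, sum = 538000 × 1.2 = 645600.0
Step 4: Final sum = 73000.0 + 489500.0 + 645600.0 = 1208100.0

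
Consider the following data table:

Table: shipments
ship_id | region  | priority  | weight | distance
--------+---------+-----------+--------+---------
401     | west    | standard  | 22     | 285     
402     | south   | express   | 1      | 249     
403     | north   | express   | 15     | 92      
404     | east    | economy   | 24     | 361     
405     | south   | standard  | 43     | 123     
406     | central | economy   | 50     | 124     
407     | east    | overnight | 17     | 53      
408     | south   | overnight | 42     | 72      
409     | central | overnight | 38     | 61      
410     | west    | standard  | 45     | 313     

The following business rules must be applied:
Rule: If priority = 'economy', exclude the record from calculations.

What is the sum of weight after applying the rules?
223

Step 1: Identify records where priority = 'economy'
Step 2: The excluded records sum to 74
Step 3: Original total weight = 297
Step 4: Remaining total = 297 - 74 = 223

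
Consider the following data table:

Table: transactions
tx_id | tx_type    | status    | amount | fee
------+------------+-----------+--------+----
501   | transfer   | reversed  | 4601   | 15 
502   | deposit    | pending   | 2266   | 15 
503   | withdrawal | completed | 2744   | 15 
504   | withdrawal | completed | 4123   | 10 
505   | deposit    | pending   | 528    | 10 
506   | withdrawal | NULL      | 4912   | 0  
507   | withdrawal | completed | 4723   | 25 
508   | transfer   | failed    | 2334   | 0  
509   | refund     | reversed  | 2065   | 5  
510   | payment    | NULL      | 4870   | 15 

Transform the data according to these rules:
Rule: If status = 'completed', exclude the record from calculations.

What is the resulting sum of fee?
60

Step 1: Identify records where status = 'completed'
Step 2: The excluded records sum to 50
Step 3: Original total fee = 110
Step 4: Remaining total = 110 - 50 = 60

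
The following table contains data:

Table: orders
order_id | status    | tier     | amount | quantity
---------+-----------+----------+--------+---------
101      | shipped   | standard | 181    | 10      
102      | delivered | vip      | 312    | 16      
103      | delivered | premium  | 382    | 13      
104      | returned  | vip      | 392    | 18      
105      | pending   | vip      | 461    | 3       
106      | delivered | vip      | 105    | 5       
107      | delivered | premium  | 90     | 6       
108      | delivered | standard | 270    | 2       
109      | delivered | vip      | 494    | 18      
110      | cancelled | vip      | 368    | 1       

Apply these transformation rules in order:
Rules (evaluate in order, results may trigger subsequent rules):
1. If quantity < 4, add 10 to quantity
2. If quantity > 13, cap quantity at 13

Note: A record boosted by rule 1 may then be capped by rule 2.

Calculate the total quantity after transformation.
109

Step 1: Apply rule 1 to records with quantity < 4
  - 3 records get bonus of 10
  - Of these, 0 records then exceed 13 and get capped
Step 2: Apply rule 2 to records with quantity > 13
  - 3 records (original) are capped
Step 3: Calculate final sum = 109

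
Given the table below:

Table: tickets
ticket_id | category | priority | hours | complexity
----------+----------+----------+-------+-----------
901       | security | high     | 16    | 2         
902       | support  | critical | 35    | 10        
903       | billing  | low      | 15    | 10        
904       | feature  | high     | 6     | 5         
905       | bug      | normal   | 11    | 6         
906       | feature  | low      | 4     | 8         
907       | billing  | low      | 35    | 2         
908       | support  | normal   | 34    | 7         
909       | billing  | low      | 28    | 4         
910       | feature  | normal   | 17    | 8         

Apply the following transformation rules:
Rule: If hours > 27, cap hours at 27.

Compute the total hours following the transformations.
177

Step 1: 4 records have hours > 27
Step 2: These records originally summed to 132
Step 3: After capping: 4 × 27 = 108
Step 4: Unaffected records sum: 69
Step 5: Final sum = 108 + 69 = 177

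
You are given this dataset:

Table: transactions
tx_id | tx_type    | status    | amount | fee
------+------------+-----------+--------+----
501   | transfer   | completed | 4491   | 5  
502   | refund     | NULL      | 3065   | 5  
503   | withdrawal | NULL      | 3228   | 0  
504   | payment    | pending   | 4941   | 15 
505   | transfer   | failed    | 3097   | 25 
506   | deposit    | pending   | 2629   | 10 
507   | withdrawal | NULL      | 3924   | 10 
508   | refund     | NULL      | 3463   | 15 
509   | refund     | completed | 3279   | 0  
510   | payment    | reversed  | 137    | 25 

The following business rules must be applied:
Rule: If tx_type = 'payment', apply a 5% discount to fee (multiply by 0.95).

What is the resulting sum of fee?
108.0

Step 1: Records with tx_type = 'payment' have total fee = 40
Step 2: Apply multiplier: 40 × 0.95 = 38.0
Step 3: Other records total: 70
Step 4: Final sum = 38.0 + 70 = 108.0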